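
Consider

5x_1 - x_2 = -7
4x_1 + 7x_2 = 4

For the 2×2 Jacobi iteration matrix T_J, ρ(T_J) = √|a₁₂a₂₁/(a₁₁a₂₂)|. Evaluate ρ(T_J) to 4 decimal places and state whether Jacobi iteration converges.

a₁₂a₂₁/(a₁₁a₂₂) = (-1)·(4) / ((5)·(7)) = -0.114286
ρ = √|-0.114286| = √0.114286 = 0.3381
ρ < 1, so Jacobi converges

0.3381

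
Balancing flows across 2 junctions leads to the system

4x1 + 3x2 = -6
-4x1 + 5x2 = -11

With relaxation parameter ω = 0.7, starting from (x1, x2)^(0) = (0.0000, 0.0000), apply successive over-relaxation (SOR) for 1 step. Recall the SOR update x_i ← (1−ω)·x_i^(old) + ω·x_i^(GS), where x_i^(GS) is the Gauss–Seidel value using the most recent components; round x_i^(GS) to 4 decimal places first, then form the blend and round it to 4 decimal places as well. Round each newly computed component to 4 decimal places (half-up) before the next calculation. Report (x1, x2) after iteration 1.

(-1.0500, -2.1280)

Iteration 1:
  x1: GS value = (-6 - (3)·0.0000) / (4) = -1.5000;  x1 ← (1−ω)·0.0000 + ω·-1.5000 = -1.0500
  x2: GS value = (-11 - (-4)·-1.0500) / (5) = -3.0400;  x2 ← (1−ω)·0.0000 + ω·-3.0400 = -2.1280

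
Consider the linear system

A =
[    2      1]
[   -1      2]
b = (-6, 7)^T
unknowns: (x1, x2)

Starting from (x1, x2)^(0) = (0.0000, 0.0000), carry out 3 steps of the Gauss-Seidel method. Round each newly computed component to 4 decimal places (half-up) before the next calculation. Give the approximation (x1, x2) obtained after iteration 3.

Iteration 1:
  x1 = (-6 - (1)·0.0000) / (2) = -3.0000
  x2 = (7 - (-1)·-3.0000) / (2) = 2.0000
Iteration 2:
  x1 = (-6 - (1)·2.0000) / (2) = -4.0000
  x2 = (7 - (-1)·-4.0000) / (2) = 1.5000
Iteration 3:
  x1 = (-6 - (1)·1.5000) / (2) = -3.7500
  x2 = (7 - (-1)·-3.7500) / (2) = 1.6250

(-3.7500, 1.6250)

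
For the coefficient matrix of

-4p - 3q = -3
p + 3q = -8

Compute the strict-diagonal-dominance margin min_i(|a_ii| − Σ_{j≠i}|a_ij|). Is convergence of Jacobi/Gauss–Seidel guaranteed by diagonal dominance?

1

row 1: |-4| − (3) = 1
row 2: |3| − (1) = 2
minimum over rows = 1 → strictly diagonally dominant (convergence guaranteed)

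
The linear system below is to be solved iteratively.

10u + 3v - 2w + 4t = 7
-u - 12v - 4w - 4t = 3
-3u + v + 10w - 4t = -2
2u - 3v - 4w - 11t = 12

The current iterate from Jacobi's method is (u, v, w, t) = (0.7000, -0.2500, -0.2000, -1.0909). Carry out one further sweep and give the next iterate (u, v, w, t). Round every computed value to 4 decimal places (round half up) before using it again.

(1.1714, 0.1220, -0.4014, -0.8227)

One sweep:
  u = (7 - (3)·-0.2500 - (-2)·-0.2000 - (4)·-1.0909) / (10) = 1.1714
  v = (3 - (-1)·0.7000 - (-4)·-0.2000 - (-4)·-1.0909) / (-12) = 0.1220
  w = (-2 - (-3)·0.7000 - (1)·-0.2500 - (-4)·-1.0909) / (10) = -0.4014
  t = (12 - (2)·0.7000 - (-3)·-0.2500 - (-4)·-0.2000) / (-11) = -0.8227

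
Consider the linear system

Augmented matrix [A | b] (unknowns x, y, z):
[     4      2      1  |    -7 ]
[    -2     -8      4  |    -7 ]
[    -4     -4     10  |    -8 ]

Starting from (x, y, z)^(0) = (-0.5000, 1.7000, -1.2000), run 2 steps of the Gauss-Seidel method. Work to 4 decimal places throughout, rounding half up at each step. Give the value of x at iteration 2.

Iteration 1:
  x = (-7 - (2)·1.7000 - (1)·-1.2000) / (4) = -2.3000
  y = (-7 - (-2)·-2.3000 - (4)·-1.2000) / (-8) = 0.8500
  z = (-8 - (-4)·-2.3000 - (-4)·0.8500) / (10) = -1.3800
Iteration 2:
  x = (-7 - (2)·0.8500 - (1)·-1.3800) / (4) = -1.8300
  y = (-7 - (-2)·-1.8300 - (4)·-1.3800) / (-8) = 0.6425
  z = (-8 - (-4)·-1.8300 - (-4)·0.6425) / (10) = -1.2750

-1.8300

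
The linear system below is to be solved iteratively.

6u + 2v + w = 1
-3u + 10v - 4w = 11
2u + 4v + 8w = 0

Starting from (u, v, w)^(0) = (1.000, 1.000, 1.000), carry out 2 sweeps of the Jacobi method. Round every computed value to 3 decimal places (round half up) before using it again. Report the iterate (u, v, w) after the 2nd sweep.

Iteration 1:
  u = (1 - (2)·1.000 - (1)·1.000) / (6) = -0.333
  v = (11 - (-3)·1.000 - (-4)·1.000) / (10) = 1.800
  w = (0 - (2)·1.000 - (4)·1.000) / (8) = -0.750
Iteration 2:
  u = (1 - (2)·1.800 - (1)·-0.750) / (6) = -0.308
  v = (11 - (-3)·-0.333 - (-4)·-0.750) / (10) = 0.700
  w = (0 - (2)·-0.333 - (4)·1.800) / (8) = -0.817

(-0.308, 0.700, -0.817)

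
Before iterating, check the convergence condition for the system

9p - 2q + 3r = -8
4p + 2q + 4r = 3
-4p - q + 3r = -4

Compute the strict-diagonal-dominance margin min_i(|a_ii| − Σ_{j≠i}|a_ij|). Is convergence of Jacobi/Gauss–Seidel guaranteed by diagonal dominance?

row 1: |9| − (2+3) = 4
row 2: |2| − (4+4) = -6
row 3: |3| − (4+1) = -2
minimum over rows = -6 → not strictly diagonally dominant

-6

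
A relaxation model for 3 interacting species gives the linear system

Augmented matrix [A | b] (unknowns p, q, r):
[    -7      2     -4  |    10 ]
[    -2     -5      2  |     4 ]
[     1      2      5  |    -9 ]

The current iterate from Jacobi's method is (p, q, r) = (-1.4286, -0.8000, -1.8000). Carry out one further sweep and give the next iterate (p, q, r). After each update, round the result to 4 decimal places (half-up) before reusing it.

(-0.6286, -0.9486, -1.1943)

One sweep:
  p = (10 - (2)·-0.8000 - (-4)·-1.8000) / (-7) = -0.6286
  q = (4 - (-2)·-1.4286 - (2)·-1.8000) / (-5) = -0.9486
  r = (-9 - (1)·-1.4286 - (2)·-0.8000) / (5) = -1.1943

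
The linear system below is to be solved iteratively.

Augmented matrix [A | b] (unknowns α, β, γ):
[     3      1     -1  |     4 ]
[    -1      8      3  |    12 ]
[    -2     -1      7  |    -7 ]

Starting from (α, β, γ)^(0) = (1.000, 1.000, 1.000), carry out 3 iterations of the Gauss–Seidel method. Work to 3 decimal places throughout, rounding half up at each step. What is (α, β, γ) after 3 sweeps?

(0.570, 1.771, -0.584)

Iteration 1:
  α = (4 - (1)·1.000 - (-1)·1.000) / (3) = 1.333
  β = (12 - (-1)·1.333 - (3)·1.000) / (8) = 1.292
  γ = (-7 - (-2)·1.333 - (-1)·1.292) / (7) = -0.435
Iteration 2:
  α = (4 - (1)·1.292 - (-1)·-0.435) / (3) = 0.758
  β = (12 - (-1)·0.758 - (3)·-0.435) / (8) = 1.758
  γ = (-7 - (-2)·0.758 - (-1)·1.758) / (7) = -0.532
Iteration 3:
  α = (4 - (1)·1.758 - (-1)·-0.532) / (3) = 0.570
  β = (12 - (-1)·0.570 - (3)·-0.532) / (8) = 1.771
  γ = (-7 - (-2)·0.570 - (-1)·1.771) / (7) = -0.584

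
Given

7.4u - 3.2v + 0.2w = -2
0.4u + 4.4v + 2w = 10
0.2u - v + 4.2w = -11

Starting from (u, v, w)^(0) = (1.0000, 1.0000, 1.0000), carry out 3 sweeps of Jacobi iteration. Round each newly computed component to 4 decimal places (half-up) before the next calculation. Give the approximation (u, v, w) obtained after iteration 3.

Iteration 1:
  u = (-2 - (-3.2)·1.0000 - (0.2)·1.0000) / (7.4) = 0.1351
  v = (10 - (0.4)·1.0000 - (2)·1.0000) / (4.4) = 1.7273
  w = (-11 - (0.2)·1.0000 - (-1)·1.0000) / (4.2) = -2.4286
Iteration 2:
  u = (-2 - (-3.2)·1.7273 - (0.2)·-2.4286) / (7.4) = 0.5423
  v = (10 - (0.4)·0.1351 - (2)·-2.4286) / (4.4) = 3.3644
  w = (-11 - (0.2)·0.1351 - (-1)·1.7273) / (4.2) = -2.2142
Iteration 3:
  u = (-2 - (-3.2)·3.3644 - (0.2)·-2.2142) / (7.4) = 1.2444
  v = (10 - (0.4)·0.5423 - (2)·-2.2142) / (4.4) = 3.2299
  w = (-11 - (0.2)·0.5423 - (-1)·3.3644) / (4.2) = -1.8438

(1.2444, 3.2299, -1.8438)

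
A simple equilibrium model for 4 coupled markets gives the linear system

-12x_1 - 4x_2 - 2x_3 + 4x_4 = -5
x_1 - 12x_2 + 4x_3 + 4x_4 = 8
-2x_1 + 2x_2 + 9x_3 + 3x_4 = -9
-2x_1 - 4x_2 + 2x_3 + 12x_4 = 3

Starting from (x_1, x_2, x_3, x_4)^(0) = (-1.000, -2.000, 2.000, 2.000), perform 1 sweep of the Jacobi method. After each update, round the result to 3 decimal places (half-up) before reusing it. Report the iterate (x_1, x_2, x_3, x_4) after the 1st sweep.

Iteration 1:
  x_1 = (-5 - (-4)·-2.000 - (-2)·2.000 - (4)·2.000) / (-12) = 1.417
  x_2 = (8 - (1)·-1.000 - (4)·2.000 - (4)·2.000) / (-12) = 0.583
  x_3 = (-9 - (-2)·-1.000 - (2)·-2.000 - (3)·2.000) / (9) = -1.444
  x_4 = (3 - (-2)·-1.000 - (-4)·-2.000 - (2)·2.000) / (12) = -0.917

(1.417, 0.583, -1.444, -0.917)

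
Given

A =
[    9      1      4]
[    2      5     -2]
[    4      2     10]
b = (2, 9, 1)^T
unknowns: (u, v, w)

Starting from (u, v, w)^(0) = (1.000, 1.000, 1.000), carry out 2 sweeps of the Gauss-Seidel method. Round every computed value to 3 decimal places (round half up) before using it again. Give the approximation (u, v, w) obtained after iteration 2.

(0.067, 1.680, -0.263)

Iteration 1:
  u = (2 - (1)·1.000 - (4)·1.000) / (9) = -0.333
  v = (9 - (2)·-0.333 - (-2)·1.000) / (5) = 2.333
  w = (1 - (4)·-0.333 - (2)·2.333) / (10) = -0.233
Iteration 2:
  u = (2 - (1)·2.333 - (4)·-0.233) / (9) = 0.067
  v = (9 - (2)·0.067 - (-2)·-0.233) / (5) = 1.680
  w = (1 - (4)·0.067 - (2)·1.680) / (10) = -0.263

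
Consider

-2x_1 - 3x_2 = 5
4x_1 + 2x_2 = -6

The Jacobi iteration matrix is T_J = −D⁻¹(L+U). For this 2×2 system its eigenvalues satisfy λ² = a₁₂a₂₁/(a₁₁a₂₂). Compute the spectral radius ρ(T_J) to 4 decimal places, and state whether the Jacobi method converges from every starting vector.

a₁₂a₂₁/(a₁₁a₂₂) = (-3)·(4) / ((-2)·(2)) = 3.000000
ρ = √|3.000000| = √3.000000 = 1.7321
ρ > 1, so Jacobi diverges

1.7321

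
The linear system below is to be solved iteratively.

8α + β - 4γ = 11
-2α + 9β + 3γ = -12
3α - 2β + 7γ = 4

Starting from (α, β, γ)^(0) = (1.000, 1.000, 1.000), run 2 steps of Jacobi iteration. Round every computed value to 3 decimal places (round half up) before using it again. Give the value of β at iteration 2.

Iteration 1:
  α = (11 - (1)·1.000 - (-4)·1.000) / (8) = 1.750
  β = (-12 - (-2)·1.000 - (3)·1.000) / (9) = -1.444
  γ = (4 - (3)·1.000 - (-2)·1.000) / (7) = 0.429
Iteration 2:
  α = (11 - (1)·-1.444 - (-4)·0.429) / (8) = 1.770
  β = (-12 - (-2)·1.750 - (3)·0.429) / (9) = -1.087
  γ = (4 - (3)·1.750 - (-2)·-1.444) / (7) = -0.591

-1.087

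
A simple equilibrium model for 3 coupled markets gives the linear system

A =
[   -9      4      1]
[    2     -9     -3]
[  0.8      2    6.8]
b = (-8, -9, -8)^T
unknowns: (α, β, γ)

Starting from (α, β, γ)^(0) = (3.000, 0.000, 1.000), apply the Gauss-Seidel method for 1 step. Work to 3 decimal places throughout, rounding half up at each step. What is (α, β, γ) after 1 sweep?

(1.000, 0.889, -1.556)

Iteration 1:
  α = (-8 - (4)·0.000 - (1)·1.000) / (-9) = 1.000
  β = (-9 - (2)·1.000 - (-3)·1.000) / (-9) = 0.889
  γ = (-8 - (0.8)·1.000 - (2)·0.889) / (6.8) = -1.556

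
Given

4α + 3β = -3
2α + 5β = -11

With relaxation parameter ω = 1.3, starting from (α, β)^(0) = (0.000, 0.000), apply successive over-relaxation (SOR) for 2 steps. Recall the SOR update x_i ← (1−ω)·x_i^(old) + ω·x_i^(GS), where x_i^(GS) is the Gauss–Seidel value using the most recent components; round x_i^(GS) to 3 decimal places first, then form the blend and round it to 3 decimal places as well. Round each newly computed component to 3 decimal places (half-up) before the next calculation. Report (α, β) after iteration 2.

(1.612, -2.993)

Iteration 1:
  α: GS value = (-3 - (3)·0.000) / (4) = -0.750;  α ← (1−ω)·0.000 + ω·-0.750 = -0.975
  β: GS value = (-11 - (2)·-0.975) / (5) = -1.810;  β ← (1−ω)·0.000 + ω·-1.810 = -2.353
Iteration 2:
  α: GS value = (-3 - (3)·-2.353) / (4) = 1.015;  α ← (1−ω)·-0.975 + ω·1.015 = 1.612
  β: GS value = (-11 - (2)·1.612) / (5) = -2.845;  β ← (1−ω)·-2.353 + ω·-2.845 = -2.993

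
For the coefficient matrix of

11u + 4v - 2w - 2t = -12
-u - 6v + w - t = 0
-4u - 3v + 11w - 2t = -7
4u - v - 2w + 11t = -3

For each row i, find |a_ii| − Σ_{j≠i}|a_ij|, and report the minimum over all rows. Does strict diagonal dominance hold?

2

row 1: |11| − (4+2+2) = 3
row 2: |-6| − (1+1+1) = 3
row 3: |11| − (4+3+2) = 2
row 4: |11| − (4+1+2) = 4
minimum over rows = 2 → strictly diagonally dominant (convergence guaranteed)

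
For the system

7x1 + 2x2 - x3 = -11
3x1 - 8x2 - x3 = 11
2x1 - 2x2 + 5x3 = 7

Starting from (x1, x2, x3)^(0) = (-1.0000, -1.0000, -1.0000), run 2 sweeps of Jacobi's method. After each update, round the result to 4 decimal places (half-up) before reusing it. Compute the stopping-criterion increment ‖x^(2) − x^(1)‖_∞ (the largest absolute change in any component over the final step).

0.5215

Iteration 1:
  x1 = (-11 - (2)·-1.0000 - (-1)·-1.0000) / (7) = -1.4286
  x2 = (11 - (3)·-1.0000 - (-1)·-1.0000) / (-8) = -1.6250
  x3 = (7 - (2)·-1.0000 - (-2)·-1.0000) / (5) = 1.4000
Iteration 2:
  x1 = (-11 - (2)·-1.6250 - (-1)·1.4000) / (7) = -0.9071
  x2 = (11 - (3)·-1.4286 - (-1)·1.4000) / (-8) = -2.0857
  x3 = (7 - (2)·-1.4286 - (-2)·-1.6250) / (5) = 1.3214
Change: (0.5215, -0.4607, -0.0786) → max |·| = 0.5215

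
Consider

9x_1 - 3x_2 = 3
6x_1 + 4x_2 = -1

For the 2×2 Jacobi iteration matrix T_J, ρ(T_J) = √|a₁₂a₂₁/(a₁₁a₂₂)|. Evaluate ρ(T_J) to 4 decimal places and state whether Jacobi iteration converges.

a₁₂a₂₁/(a₁₁a₂₂) = (-3)·(6) / ((9)·(4)) = -0.500000
ρ = √|-0.500000| = √0.500000 = 0.7071
ρ < 1, so Jacobi converges

0.7071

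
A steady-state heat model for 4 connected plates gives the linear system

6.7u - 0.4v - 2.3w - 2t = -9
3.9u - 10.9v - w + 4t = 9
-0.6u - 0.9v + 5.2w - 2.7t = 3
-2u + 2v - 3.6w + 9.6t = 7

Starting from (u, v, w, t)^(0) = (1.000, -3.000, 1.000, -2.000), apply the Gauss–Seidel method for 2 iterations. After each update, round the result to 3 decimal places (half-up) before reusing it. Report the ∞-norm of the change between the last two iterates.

1.464

Iteration 1:
  u = (-9 - (-0.4)·-3.000 - (-2.3)·1.000 - (-2)·-2.000) / (6.7) = -1.776
  v = (9 - (3.9)·-1.776 - (-1)·1.000 - (4)·-2.000) / (-10.9) = -2.287
  w = (3 - (-0.6)·-1.776 - (-0.9)·-2.287 - (-2.7)·-2.000) / (5.2) = -1.062
  t = (7 - (-2)·-1.776 - (2)·-2.287 - (-3.6)·-1.062) / (9.6) = 0.437
Iteration 2:
  u = (-9 - (-0.4)·-2.287 - (-2.3)·-1.062 - (-2)·0.437) / (6.7) = -1.714
  v = (9 - (3.9)·-1.714 - (-1)·-1.062 - (4)·0.437) / (-10.9) = -1.181
  w = (3 - (-0.6)·-1.714 - (-0.9)·-1.181 - (-2.7)·0.437) / (5.2) = 0.402
  t = (7 - (-2)·-1.714 - (2)·-1.181 - (-3.6)·0.402) / (9.6) = 0.769
Change: (0.062, 1.106, 1.464, 0.332) → max |·| = 1.464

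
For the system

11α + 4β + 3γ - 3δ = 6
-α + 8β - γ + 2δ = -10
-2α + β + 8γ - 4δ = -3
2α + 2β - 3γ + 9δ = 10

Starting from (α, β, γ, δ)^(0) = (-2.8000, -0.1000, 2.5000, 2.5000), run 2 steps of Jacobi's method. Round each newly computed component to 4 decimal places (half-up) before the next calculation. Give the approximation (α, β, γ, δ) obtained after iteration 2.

(1.8958, -1.8011, 1.3040, 1.4693)

Iteration 1:
  α = (6 - (4)·-0.1000 - (3)·2.5000 - (-3)·2.5000) / (11) = 0.5818
  β = (-10 - (-1)·-2.8000 - (-1)·2.5000 - (2)·2.5000) / (8) = -1.9125
  γ = (-3 - (-2)·-2.8000 - (1)·-0.1000 - (-4)·2.5000) / (8) = 0.1875
  δ = (10 - (2)·-2.8000 - (2)·-0.1000 - (-3)·2.5000) / (9) = 2.5889
Iteration 2:
  α = (6 - (4)·-1.9125 - (3)·0.1875 - (-3)·2.5889) / (11) = 1.8958
  β = (-10 - (-1)·0.5818 - (-1)·0.1875 - (2)·2.5889) / (8) = -1.8011
  γ = (-3 - (-2)·0.5818 - (1)·-1.9125 - (-4)·2.5889) / (8) = 1.3040
  δ = (10 - (2)·0.5818 - (2)·-1.9125 - (-3)·0.1875) / (9) = 1.4693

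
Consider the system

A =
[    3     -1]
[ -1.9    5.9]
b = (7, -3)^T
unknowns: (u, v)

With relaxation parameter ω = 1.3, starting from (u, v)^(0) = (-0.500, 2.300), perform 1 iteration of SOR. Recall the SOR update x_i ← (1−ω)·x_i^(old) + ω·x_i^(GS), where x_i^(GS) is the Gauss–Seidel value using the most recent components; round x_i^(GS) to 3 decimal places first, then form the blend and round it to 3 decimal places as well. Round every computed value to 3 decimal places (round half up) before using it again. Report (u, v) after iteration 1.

(4.180, 0.399)

Iteration 1:
  u: GS value = (7 - (-1)·2.300) / (3) = 3.100;  u ← (1−ω)·-0.500 + ω·3.100 = 4.180
  v: GS value = (-3 - (-1.9)·4.180) / (5.9) = 0.838;  v ← (1−ω)·2.300 + ω·0.838 = 0.399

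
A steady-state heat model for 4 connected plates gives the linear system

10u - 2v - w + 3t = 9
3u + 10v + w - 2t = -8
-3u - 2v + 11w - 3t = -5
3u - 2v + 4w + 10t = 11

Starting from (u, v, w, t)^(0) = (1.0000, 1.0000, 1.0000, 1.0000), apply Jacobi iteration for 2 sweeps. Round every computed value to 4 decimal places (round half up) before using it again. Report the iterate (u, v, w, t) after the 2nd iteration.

(0.5473, -0.9773, -0.2273, 0.5209)

Iteration 1:
  u = (9 - (-2)·1.0000 - (-1)·1.0000 - (3)·1.0000) / (10) = 0.9000
  v = (-8 - (3)·1.0000 - (1)·1.0000 - (-2)·1.0000) / (10) = -1.0000
  w = (-5 - (-3)·1.0000 - (-2)·1.0000 - (-3)·1.0000) / (11) = 0.2727
  t = (11 - (3)·1.0000 - (-2)·1.0000 - (4)·1.0000) / (10) = 0.6000
Iteration 2:
  u = (9 - (-2)·-1.0000 - (-1)·0.2727 - (3)·0.6000) / (10) = 0.5473
  v = (-8 - (3)·0.9000 - (1)·0.2727 - (-2)·0.6000) / (10) = -0.9773
  w = (-5 - (-3)·0.9000 - (-2)·-1.0000 - (-3)·0.6000) / (11) = -0.2273
  t = (11 - (3)·0.9000 - (-2)·-1.0000 - (4)·0.2727) / (10) = 0.5209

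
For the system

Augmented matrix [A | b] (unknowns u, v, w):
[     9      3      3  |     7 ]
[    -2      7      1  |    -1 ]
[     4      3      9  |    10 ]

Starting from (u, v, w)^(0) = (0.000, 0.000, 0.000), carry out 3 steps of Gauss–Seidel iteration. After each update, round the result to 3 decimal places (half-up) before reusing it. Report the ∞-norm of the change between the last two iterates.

0.026

Iteration 1:
  u = (7 - (3)·0.000 - (3)·0.000) / (9) = 0.778
  v = (-1 - (-2)·0.778 - (1)·0.000) / (7) = 0.079
  w = (10 - (4)·0.778 - (3)·0.079) / (9) = 0.739
Iteration 2:
  u = (7 - (3)·0.079 - (3)·0.739) / (9) = 0.505
  v = (-1 - (-2)·0.505 - (1)·0.739) / (7) = -0.104
  w = (10 - (4)·0.505 - (3)·-0.104) / (9) = 0.921
Iteration 3:
  u = (7 - (3)·-0.104 - (3)·0.921) / (9) = 0.505
  v = (-1 - (-2)·0.505 - (1)·0.921) / (7) = -0.130
  w = (10 - (4)·0.505 - (3)·-0.130) / (9) = 0.930
Change: (0.000, -0.026, 0.009) → max |·| = 0.026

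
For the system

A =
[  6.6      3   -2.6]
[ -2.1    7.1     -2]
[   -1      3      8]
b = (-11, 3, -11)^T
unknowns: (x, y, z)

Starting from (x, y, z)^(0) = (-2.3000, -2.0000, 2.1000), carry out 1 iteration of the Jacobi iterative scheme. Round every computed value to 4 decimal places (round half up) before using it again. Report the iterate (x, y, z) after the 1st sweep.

Iteration 1:
  x = (-11 - (3)·-2.0000 - (-2.6)·2.1000) / (6.6) = 0.0697
  y = (3 - (-2.1)·-2.3000 - (-2)·2.1000) / (7.1) = 0.3338
  z = (-11 - (-1)·-2.3000 - (3)·-2.0000) / (8) = -0.9125

(0.0697, 0.3338, -0.9125)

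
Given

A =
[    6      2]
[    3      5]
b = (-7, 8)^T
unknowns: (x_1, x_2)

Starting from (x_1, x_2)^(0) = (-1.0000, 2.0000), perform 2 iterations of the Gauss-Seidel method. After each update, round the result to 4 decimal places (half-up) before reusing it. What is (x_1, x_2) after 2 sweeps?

(-2.0667, 2.8400)

Iteration 1:
  x_1 = (-7 - (2)·2.0000) / (6) = -1.8333
  x_2 = (8 - (3)·-1.8333) / (5) = 2.7000
Iteration 2:
  x_1 = (-7 - (2)·2.7000) / (6) = -2.0667
  x_2 = (8 - (3)·-2.0667) / (5) = 2.8400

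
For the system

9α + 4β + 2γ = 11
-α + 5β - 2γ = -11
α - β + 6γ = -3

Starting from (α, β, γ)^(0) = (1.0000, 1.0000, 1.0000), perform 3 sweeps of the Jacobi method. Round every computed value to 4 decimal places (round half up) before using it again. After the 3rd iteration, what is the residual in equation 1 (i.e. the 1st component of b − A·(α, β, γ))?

Iteration 1:
  α = (11 - (4)·1.0000 - (2)·1.0000) / (9) = 0.5556
  β = (-11 - (-1)·1.0000 - (-2)·1.0000) / (5) = -1.6000
  γ = (-3 - (1)·1.0000 - (-1)·1.0000) / (6) = -0.5000
Iteration 2:
  α = (11 - (4)·-1.6000 - (2)·-0.5000) / (9) = 2.0444
  β = (-11 - (-1)·0.5556 - (-2)·-0.5000) / (5) = -2.2889
  γ = (-3 - (1)·0.5556 - (-1)·-1.6000) / (6) = -0.8593
Iteration 3:
  α = (11 - (4)·-2.2889 - (2)·-0.8593) / (9) = 2.4305
  β = (-11 - (-1)·2.0444 - (-2)·-0.8593) / (5) = -2.1348
  γ = (-3 - (1)·2.0444 - (-1)·-2.2889) / (6) = -1.2222
Residual b − A·x = (0.1091, -0.3399, -0.2321)

0.1091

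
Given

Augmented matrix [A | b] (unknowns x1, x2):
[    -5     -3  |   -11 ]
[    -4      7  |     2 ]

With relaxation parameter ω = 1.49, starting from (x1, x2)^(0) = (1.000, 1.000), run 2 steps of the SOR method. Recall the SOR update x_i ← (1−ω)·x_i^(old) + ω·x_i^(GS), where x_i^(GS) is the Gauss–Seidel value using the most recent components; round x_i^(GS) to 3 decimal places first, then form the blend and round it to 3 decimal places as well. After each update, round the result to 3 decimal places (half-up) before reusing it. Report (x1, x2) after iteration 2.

Iteration 1:
  x1: GS value = (-11 - (-3)·1.000) / (-5) = 1.600;  x1 ← (1−ω)·1.000 + ω·1.600 = 1.894
  x2: GS value = (2 - (-4)·1.894) / (7) = 1.368;  x2 ← (1−ω)·1.000 + ω·1.368 = 1.548
Iteration 2:
  x1: GS value = (-11 - (-3)·1.548) / (-5) = 1.271;  x1 ← (1−ω)·1.894 + ω·1.271 = 0.966
  x2: GS value = (2 - (-4)·0.966) / (7) = 0.838;  x2 ← (1−ω)·1.548 + ω·0.838 = 0.490

(0.966, 0.490)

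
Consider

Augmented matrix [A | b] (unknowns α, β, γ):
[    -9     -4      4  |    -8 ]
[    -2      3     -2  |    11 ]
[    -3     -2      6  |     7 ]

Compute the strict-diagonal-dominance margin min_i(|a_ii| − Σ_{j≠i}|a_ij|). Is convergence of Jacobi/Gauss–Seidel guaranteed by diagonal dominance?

-1

row 1: |-9| − (4+4) = 1
row 2: |3| − (2+2) = -1
row 3: |6| − (3+2) = 1
minimum over rows = -1 → not strictly diagonally dominant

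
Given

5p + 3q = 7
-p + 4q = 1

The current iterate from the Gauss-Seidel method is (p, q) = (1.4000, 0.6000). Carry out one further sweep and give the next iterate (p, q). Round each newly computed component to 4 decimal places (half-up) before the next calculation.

(1.0400, 0.5100)

One sweep:
  p = (7 - (3)·0.6000) / (5) = 1.0400
  q = (1 - (-1)·1.0400) / (4) = 0.5100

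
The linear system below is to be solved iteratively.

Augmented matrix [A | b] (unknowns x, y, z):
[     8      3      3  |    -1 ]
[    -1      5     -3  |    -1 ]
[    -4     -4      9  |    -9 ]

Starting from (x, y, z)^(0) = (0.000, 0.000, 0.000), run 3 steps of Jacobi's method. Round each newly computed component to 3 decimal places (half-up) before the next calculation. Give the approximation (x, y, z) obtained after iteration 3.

Iteration 1:
  x = (-1 - (3)·0.000 - (3)·0.000) / (8) = -0.125
  y = (-1 - (-1)·0.000 - (-3)·0.000) / (5) = -0.200
  z = (-9 - (-4)·0.000 - (-4)·0.000) / (9) = -1.000
Iteration 2:
  x = (-1 - (3)·-0.200 - (3)·-1.000) / (8) = 0.325
  y = (-1 - (-1)·-0.125 - (-3)·-1.000) / (5) = -0.825
  z = (-9 - (-4)·-0.125 - (-4)·-0.200) / (9) = -1.144
Iteration 3:
  x = (-1 - (3)·-0.825 - (3)·-1.144) / (8) = 0.613
  y = (-1 - (-1)·0.325 - (-3)·-1.144) / (5) = -0.821
  z = (-9 - (-4)·0.325 - (-4)·-0.825) / (9) = -1.222

(0.613, -0.821, -1.222)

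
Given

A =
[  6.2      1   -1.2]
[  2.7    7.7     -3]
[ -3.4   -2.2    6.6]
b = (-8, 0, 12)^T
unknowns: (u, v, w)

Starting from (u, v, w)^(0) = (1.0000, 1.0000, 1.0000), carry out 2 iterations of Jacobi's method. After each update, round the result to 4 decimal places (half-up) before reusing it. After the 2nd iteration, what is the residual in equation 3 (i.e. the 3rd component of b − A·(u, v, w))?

4.7941

Iteration 1:
  u = (-8 - (1)·1.0000 - (-1.2)·1.0000) / (6.2) = -1.2581
  v = (0 - (2.7)·1.0000 - (-3)·1.0000) / (7.7) = 0.0390
  w = (12 - (-3.4)·1.0000 - (-2.2)·1.0000) / (6.6) = 2.6667
Iteration 2:
  u = (-8 - (1)·0.0390 - (-1.2)·2.6667) / (6.2) = -0.7805
  v = (0 - (2.7)·-1.2581 - (-3)·2.6667) / (7.7) = 1.4801
  w = (12 - (-3.4)·-1.2581 - (-2.2)·0.0390) / (6.6) = 1.1831
Residual b − A·x = (-3.2213, -5.7401, 4.7941)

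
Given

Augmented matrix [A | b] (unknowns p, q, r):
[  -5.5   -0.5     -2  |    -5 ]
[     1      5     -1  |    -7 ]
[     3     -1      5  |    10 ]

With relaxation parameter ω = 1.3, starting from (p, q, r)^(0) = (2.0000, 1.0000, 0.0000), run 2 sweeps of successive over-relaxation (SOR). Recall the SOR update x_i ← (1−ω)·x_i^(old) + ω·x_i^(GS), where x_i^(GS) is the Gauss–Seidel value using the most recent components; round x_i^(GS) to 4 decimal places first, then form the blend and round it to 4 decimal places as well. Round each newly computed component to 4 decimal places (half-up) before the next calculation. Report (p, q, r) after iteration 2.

(0.5248, -0.8538, 1.4720)

Iteration 1:
  p: GS value = (-5 - (-0.5)·1.0000 - (-2)·0.0000) / (-5.5) = 0.8182;  p ← (1−ω)·2.0000 + ω·0.8182 = 0.4637
  q: GS value = (-7 - (1)·0.4637 - (-1)·0.0000) / (5) = -1.4927;  q ← (1−ω)·1.0000 + ω·-1.4927 = -2.2405
  r: GS value = (10 - (3)·0.4637 - (-1)·-2.2405) / (5) = 1.2737;  r ← (1−ω)·0.0000 + ω·1.2737 = 1.6558
Iteration 2:
  p: GS value = (-5 - (-0.5)·-2.2405 - (-2)·1.6558) / (-5.5) = 0.5107;  p ← (1−ω)·0.4637 + ω·0.5107 = 0.5248
  q: GS value = (-7 - (1)·0.5248 - (-1)·1.6558) / (5) = -1.1738;  q ← (1−ω)·-2.2405 + ω·-1.1738 = -0.8538
  r: GS value = (10 - (3)·0.5248 - (-1)·-0.8538) / (5) = 1.5144;  r ← (1−ω)·1.6558 + ω·1.5144 = 1.4720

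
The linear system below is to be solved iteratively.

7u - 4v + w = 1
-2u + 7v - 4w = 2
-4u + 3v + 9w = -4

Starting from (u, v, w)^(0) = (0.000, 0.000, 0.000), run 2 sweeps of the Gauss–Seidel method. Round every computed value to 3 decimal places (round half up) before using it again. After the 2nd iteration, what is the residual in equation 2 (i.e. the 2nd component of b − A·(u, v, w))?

Iteration 1:
  u = (1 - (-4)·0.000 - (1)·0.000) / (7) = 0.143
  v = (2 - (-2)·0.143 - (-4)·0.000) / (7) = 0.327
  w = (-4 - (-4)·0.143 - (3)·0.327) / (9) = -0.490
Iteration 2:
  u = (1 - (-4)·0.327 - (1)·-0.490) / (7) = 0.400
  v = (2 - (-2)·0.400 - (-4)·-0.490) / (7) = 0.120
  w = (-4 - (-4)·0.400 - (3)·0.120) / (9) = -0.307
Residual b − A·x = (-1.013, 0.732, 0.003)

0.732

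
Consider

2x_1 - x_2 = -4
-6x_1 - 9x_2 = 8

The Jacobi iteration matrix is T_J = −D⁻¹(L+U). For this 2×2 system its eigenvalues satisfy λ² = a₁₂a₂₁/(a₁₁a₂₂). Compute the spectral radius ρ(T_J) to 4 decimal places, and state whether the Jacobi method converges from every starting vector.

0.5774

a₁₂a₂₁/(a₁₁a₂₂) = (-1)·(-6) / ((2)·(-9)) = -0.333333
ρ = √|-0.333333| = √0.333333 = 0.5774
ρ < 1, so Jacobi converges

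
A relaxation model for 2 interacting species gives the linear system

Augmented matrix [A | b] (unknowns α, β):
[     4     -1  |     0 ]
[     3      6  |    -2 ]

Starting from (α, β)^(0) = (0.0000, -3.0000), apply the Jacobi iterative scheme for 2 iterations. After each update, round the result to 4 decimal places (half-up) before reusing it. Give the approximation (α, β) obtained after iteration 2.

Iteration 1:
  α = (0 - (-1)·-3.0000) / (4) = -0.7500
  β = (-2 - (3)·0.0000) / (6) = -0.3333
Iteration 2:
  α = (0 - (-1)·-0.3333) / (4) = -0.0833
  β = (-2 - (3)·-0.7500) / (6) = 0.0417

(-0.0833, 0.0417)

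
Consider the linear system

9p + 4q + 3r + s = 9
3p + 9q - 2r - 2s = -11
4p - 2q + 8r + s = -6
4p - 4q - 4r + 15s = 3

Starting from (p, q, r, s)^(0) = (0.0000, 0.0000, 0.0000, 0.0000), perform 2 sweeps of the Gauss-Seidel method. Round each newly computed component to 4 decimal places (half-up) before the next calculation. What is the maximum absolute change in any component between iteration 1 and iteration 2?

Iteration 1:
  p = (9 - (4)·0.0000 - (3)·0.0000 - (1)·0.0000) / (9) = 1.0000
  q = (-11 - (3)·1.0000 - (-2)·0.0000 - (-2)·0.0000) / (9) = -1.5556
  r = (-6 - (4)·1.0000 - (-2)·-1.5556 - (1)·0.0000) / (8) = -1.6389
  s = (3 - (4)·1.0000 - (-4)·-1.5556 - (-4)·-1.6389) / (15) = -0.9185
Iteration 2:
  p = (9 - (4)·-1.5556 - (3)·-1.6389 - (1)·-0.9185) / (9) = 2.3397
  q = (-11 - (3)·2.3397 - (-2)·-1.6389 - (-2)·-0.9185) / (9) = -2.5704
  r = (-6 - (4)·2.3397 - (-2)·-2.5704 - (1)·-0.9185) / (8) = -2.4476
  s = (3 - (4)·2.3397 - (-4)·-2.5704 - (-4)·-2.4476) / (15) = -1.7621
Change: (1.3397, -1.0148, -0.8087, -0.8436) → max |·| = 1.3397

1.3397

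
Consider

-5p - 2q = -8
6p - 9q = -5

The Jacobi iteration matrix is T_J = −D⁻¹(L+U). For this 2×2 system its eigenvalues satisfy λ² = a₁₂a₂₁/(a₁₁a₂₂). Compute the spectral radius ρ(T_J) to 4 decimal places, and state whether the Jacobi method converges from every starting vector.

a₁₂a₂₁/(a₁₁a₂₂) = (-2)·(6) / ((-5)·(-9)) = -0.266667
ρ = √|-0.266667| = √0.266667 = 0.5164
ρ < 1, so Jacobi converges

0.5164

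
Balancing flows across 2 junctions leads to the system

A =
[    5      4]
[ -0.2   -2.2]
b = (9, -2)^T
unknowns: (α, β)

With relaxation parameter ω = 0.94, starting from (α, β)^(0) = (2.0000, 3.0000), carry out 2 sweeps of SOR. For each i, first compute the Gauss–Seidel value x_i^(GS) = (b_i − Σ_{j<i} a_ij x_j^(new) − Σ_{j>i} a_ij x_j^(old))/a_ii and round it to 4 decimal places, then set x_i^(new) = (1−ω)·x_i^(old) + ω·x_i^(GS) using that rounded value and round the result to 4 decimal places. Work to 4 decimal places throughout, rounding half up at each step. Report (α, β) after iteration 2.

(0.8588, 0.8455)

Iteration 1:
  α: GS value = (9 - (4)·3.0000) / (5) = -0.6000;  α ← (1−ω)·2.0000 + ω·-0.6000 = -0.4440
  β: GS value = (-2 - (-0.2)·-0.4440) / (-2.2) = 0.9495;  β ← (1−ω)·3.0000 + ω·0.9495 = 1.0725
Iteration 2:
  α: GS value = (9 - (4)·1.0725) / (5) = 0.9420;  α ← (1−ω)·-0.4440 + ω·0.9420 = 0.8588
  β: GS value = (-2 - (-0.2)·0.8588) / (-2.2) = 0.8310;  β ← (1−ω)·1.0725 + ω·0.8310 = 0.8455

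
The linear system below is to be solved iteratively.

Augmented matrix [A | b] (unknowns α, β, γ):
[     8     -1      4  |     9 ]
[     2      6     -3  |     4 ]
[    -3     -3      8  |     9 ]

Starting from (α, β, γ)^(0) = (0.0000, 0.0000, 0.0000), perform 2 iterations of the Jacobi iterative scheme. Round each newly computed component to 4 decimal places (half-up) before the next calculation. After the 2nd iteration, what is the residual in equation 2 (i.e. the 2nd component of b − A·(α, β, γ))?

Iteration 1:
  α = (9 - (-1)·0.0000 - (4)·0.0000) / (8) = 1.1250
  β = (4 - (2)·0.0000 - (-3)·0.0000) / (6) = 0.6667
  γ = (9 - (-3)·0.0000 - (-3)·0.0000) / (8) = 1.1250
Iteration 2:
  α = (9 - (-1)·0.6667 - (4)·1.1250) / (8) = 0.6458
  β = (4 - (2)·1.1250 - (-3)·1.1250) / (6) = 0.8542
  γ = (9 - (-3)·1.1250 - (-3)·0.6667) / (8) = 1.7969
Residual b − A·x = (-2.4998, 2.9739, -0.8752)

2.9739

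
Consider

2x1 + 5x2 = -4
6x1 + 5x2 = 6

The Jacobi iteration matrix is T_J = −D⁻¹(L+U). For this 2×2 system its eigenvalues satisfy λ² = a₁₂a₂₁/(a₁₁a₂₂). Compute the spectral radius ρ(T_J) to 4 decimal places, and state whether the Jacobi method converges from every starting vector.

1.7321

a₁₂a₂₁/(a₁₁a₂₂) = (5)·(6) / ((2)·(5)) = 3.000000
ρ = √|3.000000| = √3.000000 = 1.7321
ρ > 1, so Jacobi diverges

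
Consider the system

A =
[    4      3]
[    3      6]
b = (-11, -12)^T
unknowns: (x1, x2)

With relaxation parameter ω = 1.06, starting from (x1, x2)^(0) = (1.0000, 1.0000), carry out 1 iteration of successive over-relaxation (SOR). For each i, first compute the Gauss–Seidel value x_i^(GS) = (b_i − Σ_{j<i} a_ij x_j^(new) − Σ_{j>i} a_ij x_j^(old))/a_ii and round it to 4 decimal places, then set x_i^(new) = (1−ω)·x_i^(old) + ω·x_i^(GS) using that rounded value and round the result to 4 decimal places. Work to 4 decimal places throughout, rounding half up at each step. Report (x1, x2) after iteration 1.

Iteration 1:
  x1: GS value = (-11 - (3)·1.0000) / (4) = -3.5000;  x1 ← (1−ω)·1.0000 + ω·-3.5000 = -3.7700
  x2: GS value = (-12 - (3)·-3.7700) / (6) = -0.1150;  x2 ← (1−ω)·1.0000 + ω·-0.1150 = -0.1819

(-3.7700, -0.1819)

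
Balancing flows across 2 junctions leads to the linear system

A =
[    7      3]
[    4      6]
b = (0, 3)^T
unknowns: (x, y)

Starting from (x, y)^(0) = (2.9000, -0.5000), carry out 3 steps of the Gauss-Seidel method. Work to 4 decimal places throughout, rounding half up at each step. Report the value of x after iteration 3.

-0.2580

Iteration 1:
  x = (0 - (3)·-0.5000) / (7) = 0.2143
  y = (3 - (4)·0.2143) / (6) = 0.3571
Iteration 2:
  x = (0 - (3)·0.3571) / (7) = -0.1530
  y = (3 - (4)·-0.1530) / (6) = 0.6020
Iteration 3:
  x = (0 - (3)·0.6020) / (7) = -0.2580
  y = (3 - (4)·-0.2580) / (6) = 0.6720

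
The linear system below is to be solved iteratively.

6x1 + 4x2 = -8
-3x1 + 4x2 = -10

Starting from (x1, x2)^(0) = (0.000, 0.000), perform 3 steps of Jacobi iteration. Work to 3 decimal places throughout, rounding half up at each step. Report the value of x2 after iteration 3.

-2.250

Iteration 1:
  x1 = (-8 - (4)·0.000) / (6) = -1.333
  x2 = (-10 - (-3)·0.000) / (4) = -2.500
Iteration 2:
  x1 = (-8 - (4)·-2.500) / (6) = 0.333
  x2 = (-10 - (-3)·-1.333) / (4) = -3.500
Iteration 3:
  x1 = (-8 - (4)·-3.500) / (6) = 1.000
  x2 = (-10 - (-3)·0.333) / (4) = -2.250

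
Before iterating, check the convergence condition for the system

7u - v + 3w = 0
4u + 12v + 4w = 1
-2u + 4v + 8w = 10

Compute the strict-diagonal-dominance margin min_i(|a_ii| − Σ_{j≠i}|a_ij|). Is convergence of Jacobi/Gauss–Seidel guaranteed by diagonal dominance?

row 1: |7| − (1+3) = 3
row 2: |12| − (4+4) = 4
row 3: |8| − (2+4) = 2
minimum over rows = 2 → strictly diagonally dominant (convergence guaranteed)

2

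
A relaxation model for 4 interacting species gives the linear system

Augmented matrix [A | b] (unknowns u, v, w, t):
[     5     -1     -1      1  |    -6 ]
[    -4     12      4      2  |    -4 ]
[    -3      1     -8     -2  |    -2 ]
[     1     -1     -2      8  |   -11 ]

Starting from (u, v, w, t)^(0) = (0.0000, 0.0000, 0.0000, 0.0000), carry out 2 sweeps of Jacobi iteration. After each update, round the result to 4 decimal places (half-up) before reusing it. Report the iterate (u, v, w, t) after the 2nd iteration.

Iteration 1:
  u = (-6 - (-1)·0.0000 - (-1)·0.0000 - (1)·0.0000) / (5) = -1.2000
  v = (-4 - (-4)·0.0000 - (4)·0.0000 - (2)·0.0000) / (12) = -0.3333
  w = (-2 - (-3)·0.0000 - (1)·0.0000 - (-2)·0.0000) / (-8) = 0.2500
  t = (-11 - (1)·0.0000 - (-1)·0.0000 - (-2)·0.0000) / (8) = -1.3750
Iteration 2:
  u = (-6 - (-1)·-0.3333 - (-1)·0.2500 - (1)·-1.3750) / (5) = -0.9417
  v = (-4 - (-4)·-1.2000 - (4)·0.2500 - (2)·-1.3750) / (12) = -0.5875
  w = (-2 - (-3)·-1.2000 - (1)·-0.3333 - (-2)·-1.3750) / (-8) = 1.0021
  t = (-11 - (1)·-1.2000 - (-1)·-0.3333 - (-2)·0.2500) / (8) = -1.2042

(-0.9417, -0.5875, 1.0021, -1.2042)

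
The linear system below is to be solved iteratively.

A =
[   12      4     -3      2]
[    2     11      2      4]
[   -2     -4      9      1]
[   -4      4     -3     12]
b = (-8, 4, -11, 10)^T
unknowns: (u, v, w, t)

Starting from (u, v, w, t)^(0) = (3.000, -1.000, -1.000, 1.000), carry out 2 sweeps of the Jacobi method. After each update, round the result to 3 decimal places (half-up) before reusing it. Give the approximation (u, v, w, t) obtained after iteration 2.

(-1.143, 0.005, -1.764, 0.427)

Iteration 1:
  u = (-8 - (4)·-1.000 - (-3)·-1.000 - (2)·1.000) / (12) = -0.750
  v = (4 - (2)·3.000 - (2)·-1.000 - (4)·1.000) / (11) = -0.364
  w = (-11 - (-2)·3.000 - (-4)·-1.000 - (1)·1.000) / (9) = -1.111
  t = (10 - (-4)·3.000 - (4)·-1.000 - (-3)·-1.000) / (12) = 1.917
Iteration 2:
  u = (-8 - (4)·-0.364 - (-3)·-1.111 - (2)·1.917) / (12) = -1.143
  v = (4 - (2)·-0.750 - (2)·-1.111 - (4)·1.917) / (11) = 0.005
  w = (-11 - (-2)·-0.750 - (-4)·-0.364 - (1)·1.917) / (9) = -1.764
  t = (10 - (-4)·-0.750 - (4)·-0.364 - (-3)·-1.111) / (12) = 0.427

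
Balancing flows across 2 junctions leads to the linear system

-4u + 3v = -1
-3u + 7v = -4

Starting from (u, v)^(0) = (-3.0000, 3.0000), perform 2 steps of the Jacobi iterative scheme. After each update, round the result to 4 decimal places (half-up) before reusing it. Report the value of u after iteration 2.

-1.1428

Iteration 1:
  u = (-1 - (3)·3.0000) / (-4) = 2.5000
  v = (-4 - (-3)·-3.0000) / (7) = -1.8571
Iteration 2:
  u = (-1 - (3)·-1.8571) / (-4) = -1.1428
  v = (-4 - (-3)·2.5000) / (7) = 0.5000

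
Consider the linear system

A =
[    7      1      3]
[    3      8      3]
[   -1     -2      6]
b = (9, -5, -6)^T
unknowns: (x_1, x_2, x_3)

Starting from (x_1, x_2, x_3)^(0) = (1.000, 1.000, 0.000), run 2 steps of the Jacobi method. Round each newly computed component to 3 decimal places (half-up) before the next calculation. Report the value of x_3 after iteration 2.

-1.143

Iteration 1:
  x_1 = (9 - (1)·1.000 - (3)·0.000) / (7) = 1.143
  x_2 = (-5 - (3)·1.000 - (3)·0.000) / (8) = -1.000
  x_3 = (-6 - (-1)·1.000 - (-2)·1.000) / (6) = -0.500
Iteration 2:
  x_1 = (9 - (1)·-1.000 - (3)·-0.500) / (7) = 1.643
  x_2 = (-5 - (3)·1.143 - (3)·-0.500) / (8) = -0.866
  x_3 = (-6 - (-1)·1.143 - (-2)·-1.000) / (6) = -1.143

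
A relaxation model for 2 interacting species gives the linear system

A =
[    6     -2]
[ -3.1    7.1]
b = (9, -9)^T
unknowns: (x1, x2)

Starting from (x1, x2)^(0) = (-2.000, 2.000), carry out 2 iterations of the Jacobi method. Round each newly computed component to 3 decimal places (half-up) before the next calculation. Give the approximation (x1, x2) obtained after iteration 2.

Iteration 1:
  x1 = (9 - (-2)·2.000) / (6) = 2.167
  x2 = (-9 - (-3.1)·-2.000) / (7.1) = -2.141
Iteration 2:
  x1 = (9 - (-2)·-2.141) / (6) = 0.786
  x2 = (-9 - (-3.1)·2.167) / (7.1) = -0.321

(0.786, -0.321)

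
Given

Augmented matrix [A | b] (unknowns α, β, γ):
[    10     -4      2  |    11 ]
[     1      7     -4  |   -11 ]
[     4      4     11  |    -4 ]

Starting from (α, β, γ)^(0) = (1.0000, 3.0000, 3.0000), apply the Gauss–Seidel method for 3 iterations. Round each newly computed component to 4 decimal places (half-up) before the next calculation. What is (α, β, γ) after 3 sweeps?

(0.1809, -1.5888, 0.1483)

Iteration 1:
  α = (11 - (-4)·3.0000 - (2)·3.0000) / (10) = 1.7000
  β = (-11 - (1)·1.7000 - (-4)·3.0000) / (7) = -0.1000
  γ = (-4 - (4)·1.7000 - (4)·-0.1000) / (11) = -0.9455
Iteration 2:
  α = (11 - (-4)·-0.1000 - (2)·-0.9455) / (10) = 1.2491
  β = (-11 - (1)·1.2491 - (-4)·-0.9455) / (7) = -2.2902
  γ = (-4 - (4)·1.2491 - (4)·-2.2902) / (11) = 0.0149
Iteration 3:
  α = (11 - (-4)·-2.2902 - (2)·0.0149) / (10) = 0.1809
  β = (-11 - (1)·0.1809 - (-4)·0.0149) / (7) = -1.5888
  γ = (-4 - (4)·0.1809 - (4)·-1.5888) / (11) = 0.1483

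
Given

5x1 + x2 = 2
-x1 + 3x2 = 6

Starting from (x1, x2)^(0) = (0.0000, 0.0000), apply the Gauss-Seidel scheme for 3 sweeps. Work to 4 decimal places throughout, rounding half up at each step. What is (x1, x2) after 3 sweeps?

Iteration 1:
  x1 = (2 - (1)·0.0000) / (5) = 0.4000
  x2 = (6 - (-1)·0.4000) / (3) = 2.1333
Iteration 2:
  x1 = (2 - (1)·2.1333) / (5) = -0.0267
  x2 = (6 - (-1)·-0.0267) / (3) = 1.9911
Iteration 3:
  x1 = (2 - (1)·1.9911) / (5) = 0.0018
  x2 = (6 - (-1)·0.0018) / (3) = 2.0006

(0.0018, 2.0006)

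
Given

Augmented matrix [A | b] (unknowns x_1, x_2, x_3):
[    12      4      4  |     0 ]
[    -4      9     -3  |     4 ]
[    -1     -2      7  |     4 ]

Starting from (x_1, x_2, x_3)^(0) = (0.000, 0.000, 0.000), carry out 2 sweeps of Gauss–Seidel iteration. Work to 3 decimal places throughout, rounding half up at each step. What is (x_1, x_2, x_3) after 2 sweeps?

Iteration 1:
  x_1 = (0 - (4)·0.000 - (4)·0.000) / (12) = 0.000
  x_2 = (4 - (-4)·0.000 - (-3)·0.000) / (9) = 0.444
  x_3 = (4 - (-1)·0.000 - (-2)·0.444) / (7) = 0.698
Iteration 2:
  x_1 = (0 - (4)·0.444 - (4)·0.698) / (12) = -0.381
  x_2 = (4 - (-4)·-0.381 - (-3)·0.698) / (9) = 0.508
  x_3 = (4 - (-1)·-0.381 - (-2)·0.508) / (7) = 0.662

(-0.381, 0.508, 0.662)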